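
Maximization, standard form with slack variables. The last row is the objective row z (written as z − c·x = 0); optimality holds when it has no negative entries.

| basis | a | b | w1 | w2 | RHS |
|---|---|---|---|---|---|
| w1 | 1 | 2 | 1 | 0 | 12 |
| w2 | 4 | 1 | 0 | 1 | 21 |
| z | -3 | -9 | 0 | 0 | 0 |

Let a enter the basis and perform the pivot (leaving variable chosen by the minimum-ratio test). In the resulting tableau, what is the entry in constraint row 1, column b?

Ratio test on column a — row 1: 12/1 = 12; row 2: 21/4 = 21/4. Minimum is 21/4 at row 2 (w2 leaves); pivot element 4.
Divide row 2 by 4; eliminate column a from the other rows.
Row 1 update in column b: 2 − 1·(1/4) = 7/4.

7/4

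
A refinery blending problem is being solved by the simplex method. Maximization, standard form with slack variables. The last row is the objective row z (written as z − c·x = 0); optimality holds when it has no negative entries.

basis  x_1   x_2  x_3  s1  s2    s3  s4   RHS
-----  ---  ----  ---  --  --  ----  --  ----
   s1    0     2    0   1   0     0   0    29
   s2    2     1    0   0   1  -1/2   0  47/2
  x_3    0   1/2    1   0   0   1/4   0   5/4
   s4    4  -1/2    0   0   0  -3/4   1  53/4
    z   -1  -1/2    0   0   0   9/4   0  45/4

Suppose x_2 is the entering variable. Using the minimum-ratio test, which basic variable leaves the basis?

Column x_2 entries and ratios — s1: 29/2 = 29/2; s2: (47/2)/1 = 47/2; x_3: (5/4)/(1/2) = 5/2; s4: -1/2 ≤ 0, skip.
Smallest ratio is 5/2 in the row of x_3, so x_3 leaves.

x_3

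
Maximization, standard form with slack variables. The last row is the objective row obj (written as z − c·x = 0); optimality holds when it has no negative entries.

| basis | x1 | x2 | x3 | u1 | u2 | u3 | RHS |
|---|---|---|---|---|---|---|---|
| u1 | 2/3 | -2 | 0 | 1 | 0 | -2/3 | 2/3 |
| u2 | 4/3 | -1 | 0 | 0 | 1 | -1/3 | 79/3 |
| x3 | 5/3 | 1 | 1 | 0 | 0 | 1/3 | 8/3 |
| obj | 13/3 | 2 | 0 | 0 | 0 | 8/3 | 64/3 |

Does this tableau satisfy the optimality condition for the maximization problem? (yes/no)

yes

Every obj-row coefficient is ≥ 0, so the tableau is optimal.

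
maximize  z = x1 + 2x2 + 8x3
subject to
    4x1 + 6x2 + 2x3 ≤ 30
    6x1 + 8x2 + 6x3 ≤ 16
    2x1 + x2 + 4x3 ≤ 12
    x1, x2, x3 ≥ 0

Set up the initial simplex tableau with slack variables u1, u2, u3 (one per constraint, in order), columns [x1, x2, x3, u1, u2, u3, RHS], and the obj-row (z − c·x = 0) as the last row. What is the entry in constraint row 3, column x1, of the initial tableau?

2

Constraint 3 has coefficient 2 on x1.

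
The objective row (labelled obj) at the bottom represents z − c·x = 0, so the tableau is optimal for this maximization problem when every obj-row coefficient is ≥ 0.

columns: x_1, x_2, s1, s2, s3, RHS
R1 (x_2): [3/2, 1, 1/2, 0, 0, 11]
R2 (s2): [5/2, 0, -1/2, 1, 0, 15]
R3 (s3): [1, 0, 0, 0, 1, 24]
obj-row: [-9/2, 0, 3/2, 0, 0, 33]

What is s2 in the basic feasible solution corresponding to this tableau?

s2 is basic (row 2); its value is the RHS of that row, 15.

15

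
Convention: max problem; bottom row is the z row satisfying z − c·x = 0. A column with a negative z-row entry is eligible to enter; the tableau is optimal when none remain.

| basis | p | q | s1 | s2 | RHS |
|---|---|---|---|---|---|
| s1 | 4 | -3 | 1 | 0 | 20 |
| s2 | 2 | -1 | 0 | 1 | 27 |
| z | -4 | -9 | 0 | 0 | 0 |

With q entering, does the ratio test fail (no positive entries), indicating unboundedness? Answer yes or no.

yes

Every constraint-row entry in column q is ≤ 0, so increasing q is unbounded.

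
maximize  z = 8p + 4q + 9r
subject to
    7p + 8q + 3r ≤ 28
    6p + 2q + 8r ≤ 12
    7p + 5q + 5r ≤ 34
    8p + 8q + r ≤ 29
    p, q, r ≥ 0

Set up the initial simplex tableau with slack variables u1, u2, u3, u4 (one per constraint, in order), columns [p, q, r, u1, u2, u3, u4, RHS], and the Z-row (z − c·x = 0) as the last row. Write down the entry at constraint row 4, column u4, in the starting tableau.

1

Slack u4 belongs to constraint 4; its column is the unit vector e_4, so the entry in row 4 is 1.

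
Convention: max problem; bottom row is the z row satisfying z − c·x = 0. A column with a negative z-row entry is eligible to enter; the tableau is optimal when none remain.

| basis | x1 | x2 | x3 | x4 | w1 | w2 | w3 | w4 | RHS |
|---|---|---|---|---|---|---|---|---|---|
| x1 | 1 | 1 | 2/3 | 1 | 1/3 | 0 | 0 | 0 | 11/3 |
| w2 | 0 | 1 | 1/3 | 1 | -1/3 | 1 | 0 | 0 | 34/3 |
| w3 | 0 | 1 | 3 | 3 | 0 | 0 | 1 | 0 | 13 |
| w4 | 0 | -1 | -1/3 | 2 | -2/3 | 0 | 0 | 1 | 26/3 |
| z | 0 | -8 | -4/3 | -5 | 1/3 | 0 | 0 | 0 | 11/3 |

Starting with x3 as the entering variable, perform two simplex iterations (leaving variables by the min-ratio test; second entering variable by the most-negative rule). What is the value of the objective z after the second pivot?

Ratio test on column x3 — row 1: (11/3)/(2/3) = 11/2; row 2: (34/3)/(1/3) = 34; row 3: 13/3 = 13/3; row 4: entry -1/3 ≤ 0. Minimum is 13/3 at row 3 (w3 leaves); pivot element 3.
Pivot on row 3; the z-row RHS becomes 11/3 − (-4/3)·(13/3) = 85/9.
Next entering variable (most negative z-row entry -68/9): x2.
Ratio test on column x2 — row 1: (7/9)/(7/9) = 1; row 2: (89/9)/(8/9) = 89/8; row 3: (13/3)/(1/3) = 13; row 4: entry -8/9 ≤ 0. Minimum is 1 at row 1 (x1 leaves); pivot element 7/9.
After the second pivot the z-row RHS is 85/9 − (-68/9)·1 = 17.

17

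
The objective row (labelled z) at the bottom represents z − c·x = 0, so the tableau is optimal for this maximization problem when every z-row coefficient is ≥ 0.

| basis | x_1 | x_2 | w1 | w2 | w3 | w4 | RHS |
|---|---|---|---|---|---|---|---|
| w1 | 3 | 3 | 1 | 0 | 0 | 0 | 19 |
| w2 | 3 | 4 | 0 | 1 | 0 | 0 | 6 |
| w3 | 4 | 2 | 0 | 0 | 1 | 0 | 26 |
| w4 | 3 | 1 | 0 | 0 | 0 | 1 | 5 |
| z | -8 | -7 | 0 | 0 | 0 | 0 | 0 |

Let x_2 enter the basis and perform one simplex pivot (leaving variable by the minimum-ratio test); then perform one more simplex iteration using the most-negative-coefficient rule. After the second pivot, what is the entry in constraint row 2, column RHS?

1/3

Ratio test on column x_2 — row 1: 19/3 = 19/3; row 2: 6/4 = 3/2; row 3: 26/2 = 13; row 4: 5/1 = 5. Minimum is 3/2 at row 2 (w2 leaves); pivot element 4.
Divide row 2 by 4; eliminate column x_2 from the other rows.
Second iteration: most negative z-row entry is -11/4 in column x_1, so x_1 enters.
Ratio test on column x_1 — row 1: (29/2)/(3/4) = 58/3; row 2: (3/2)/(3/4) = 2; row 3: 23/(5/2) = 46/5; row 4: (7/2)/(9/4) = 14/9. Minimum is 14/9 at row 4 (w4 leaves); pivot element 9/4.
Divide row 4 by 9/4; eliminate column x_1 from the other rows.
After both pivots, the entry at constraint row 2, column RHS is 1/3.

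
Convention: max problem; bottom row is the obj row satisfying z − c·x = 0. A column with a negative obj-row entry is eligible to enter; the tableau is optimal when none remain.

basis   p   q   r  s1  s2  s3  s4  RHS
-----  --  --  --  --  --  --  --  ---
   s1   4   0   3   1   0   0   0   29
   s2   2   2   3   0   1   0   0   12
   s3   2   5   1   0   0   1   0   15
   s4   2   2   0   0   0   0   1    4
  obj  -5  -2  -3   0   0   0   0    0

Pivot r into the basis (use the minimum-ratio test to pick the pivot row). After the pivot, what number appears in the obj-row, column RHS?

12

Ratio test on column r — row 1: 29/3 = 29/3; row 2: 12/3 = 4; row 3: 15/1 = 15; row 4: entry 0 ≤ 0. Minimum is 4 at row 2 (s2 leaves); pivot element 3.
Divide row 2 by 3; eliminate column r from the other rows.
obj-row update in column RHS: 0 − (-3)·4 = 12.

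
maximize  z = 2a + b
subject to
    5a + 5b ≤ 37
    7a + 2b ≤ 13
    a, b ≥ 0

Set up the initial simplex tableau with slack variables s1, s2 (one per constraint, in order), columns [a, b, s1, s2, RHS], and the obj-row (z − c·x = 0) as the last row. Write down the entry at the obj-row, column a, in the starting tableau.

The obj-row carries the negated objective coefficients: the a entry is -2.

-2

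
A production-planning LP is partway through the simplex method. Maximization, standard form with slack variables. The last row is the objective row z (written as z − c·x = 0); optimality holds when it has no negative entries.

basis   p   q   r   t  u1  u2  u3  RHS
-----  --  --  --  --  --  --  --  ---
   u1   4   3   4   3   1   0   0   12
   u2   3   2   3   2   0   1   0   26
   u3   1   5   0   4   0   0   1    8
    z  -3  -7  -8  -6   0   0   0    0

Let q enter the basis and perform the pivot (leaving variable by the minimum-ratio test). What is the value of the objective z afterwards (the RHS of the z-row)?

56/5

Ratio test on column q — row 1: 12/3 = 4; row 2: 26/2 = 13; row 3: 8/5 = 8/5. Minimum is 8/5 at row 3 (u3 leaves); pivot element 5.
Pivot on row 3; the z-row RHS becomes 0 − (-7)·(8/5) = 56/5.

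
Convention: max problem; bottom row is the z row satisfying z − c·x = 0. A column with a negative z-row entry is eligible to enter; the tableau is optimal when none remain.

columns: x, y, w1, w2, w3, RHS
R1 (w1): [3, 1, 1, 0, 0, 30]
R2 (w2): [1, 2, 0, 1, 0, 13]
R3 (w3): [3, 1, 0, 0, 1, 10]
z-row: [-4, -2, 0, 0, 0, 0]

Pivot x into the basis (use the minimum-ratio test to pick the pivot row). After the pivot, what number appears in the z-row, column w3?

4/3

Ratio test on column x — row 1: 30/3 = 10; row 2: 13/1 = 13; row 3: 10/3 = 10/3. Minimum is 10/3 at row 3 (w3 leaves); pivot element 3.
Divide row 3 by 3; eliminate column x from the other rows.
z-row update in column w3: 0 − (-4)·(1/3) = 4/3.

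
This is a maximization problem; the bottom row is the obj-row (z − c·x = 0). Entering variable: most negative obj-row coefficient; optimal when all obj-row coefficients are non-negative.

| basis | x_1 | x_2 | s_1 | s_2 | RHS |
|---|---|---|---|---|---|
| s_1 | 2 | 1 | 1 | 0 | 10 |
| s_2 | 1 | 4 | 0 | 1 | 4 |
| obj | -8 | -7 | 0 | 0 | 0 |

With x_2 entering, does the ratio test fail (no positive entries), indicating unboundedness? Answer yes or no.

Column x_2 has positive entries in row(s) 1, 2, so the ratio test bounds it — not unbounded.

no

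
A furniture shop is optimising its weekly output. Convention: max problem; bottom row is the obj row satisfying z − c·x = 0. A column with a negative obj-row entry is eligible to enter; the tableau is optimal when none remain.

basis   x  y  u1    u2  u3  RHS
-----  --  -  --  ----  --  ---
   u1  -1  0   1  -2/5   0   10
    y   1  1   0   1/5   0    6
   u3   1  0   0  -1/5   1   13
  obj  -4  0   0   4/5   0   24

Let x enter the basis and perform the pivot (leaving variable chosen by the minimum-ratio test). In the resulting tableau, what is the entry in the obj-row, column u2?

8/5

Ratio test on column x — row 1: entry -1 ≤ 0; row 2: 6/1 = 6; row 3: 13/1 = 13. Minimum is 6 at row 2 (y leaves); pivot element 1.
Divide row 2 by 1; eliminate column x from the other rows.
obj-row update in column u2: 4/5 − (-4)·(1/5) = 8/5.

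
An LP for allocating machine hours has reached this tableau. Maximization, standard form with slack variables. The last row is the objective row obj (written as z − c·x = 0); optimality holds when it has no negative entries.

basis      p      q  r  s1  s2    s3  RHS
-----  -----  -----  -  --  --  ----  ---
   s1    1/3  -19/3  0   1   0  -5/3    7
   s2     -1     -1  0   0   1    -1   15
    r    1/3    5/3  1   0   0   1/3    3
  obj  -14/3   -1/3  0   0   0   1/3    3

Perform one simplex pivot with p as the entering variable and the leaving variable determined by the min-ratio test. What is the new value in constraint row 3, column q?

5

Ratio test on column p — row 1: 7/(1/3) = 21; row 2: entry -1 ≤ 0; row 3: 3/(1/3) = 9. Minimum is 9 at row 3 (r leaves); pivot element 1/3.
Divide row 3 by 1/3; eliminate column p from the other rows.
In the new row 3, the q entry is the old entry divided by the pivot: (5/3)/(1/3) = 5.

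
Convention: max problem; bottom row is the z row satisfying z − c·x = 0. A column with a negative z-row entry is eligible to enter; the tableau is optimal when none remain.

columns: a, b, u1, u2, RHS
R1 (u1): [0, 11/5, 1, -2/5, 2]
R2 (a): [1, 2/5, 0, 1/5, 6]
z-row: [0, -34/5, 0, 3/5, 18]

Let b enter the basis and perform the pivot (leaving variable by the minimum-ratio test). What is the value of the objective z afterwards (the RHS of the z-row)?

Ratio test on column b — row 1: 2/(11/5) = 10/11; row 2: 6/(2/5) = 15. Minimum is 10/11 at row 1 (u1 leaves); pivot element 11/5.
Pivot on row 1; the z-row RHS becomes 18 − (-34/5)·(10/11) = 266/11.

266/11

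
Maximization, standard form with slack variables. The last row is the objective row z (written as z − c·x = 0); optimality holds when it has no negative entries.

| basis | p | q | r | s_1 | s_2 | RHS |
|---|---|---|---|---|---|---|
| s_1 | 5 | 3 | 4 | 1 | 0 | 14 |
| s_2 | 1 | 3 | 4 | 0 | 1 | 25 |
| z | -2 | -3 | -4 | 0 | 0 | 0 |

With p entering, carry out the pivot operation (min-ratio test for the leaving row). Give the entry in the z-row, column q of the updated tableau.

-9/5

Ratio test on column p — row 1: 14/5 = 14/5; row 2: 25/1 = 25. Minimum is 14/5 at row 1 (s_1 leaves); pivot element 5.
Divide row 1 by 5; eliminate column p from the other rows.
z-row update in column q: -3 − (-2)·(3/5) = -9/5.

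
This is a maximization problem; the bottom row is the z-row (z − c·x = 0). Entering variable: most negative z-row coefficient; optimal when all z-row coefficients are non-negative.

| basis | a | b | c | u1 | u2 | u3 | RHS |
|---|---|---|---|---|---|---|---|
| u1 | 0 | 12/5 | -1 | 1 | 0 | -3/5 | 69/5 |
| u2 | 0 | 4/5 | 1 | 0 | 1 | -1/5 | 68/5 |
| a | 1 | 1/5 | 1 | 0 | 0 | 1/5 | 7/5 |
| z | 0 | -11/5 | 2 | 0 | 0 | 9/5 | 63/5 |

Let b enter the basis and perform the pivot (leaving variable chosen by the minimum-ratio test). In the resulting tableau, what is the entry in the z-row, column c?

Ratio test on column b — row 1: (69/5)/(12/5) = 23/4; row 2: (68/5)/(4/5) = 17; row 3: (7/5)/(1/5) = 7. Minimum is 23/4 at row 1 (u1 leaves); pivot element 12/5.
Divide row 1 by 12/5; eliminate column b from the other rows.
z-row update in column c: 2 − (-11/5)·(-5/12) = 13/12.

13/12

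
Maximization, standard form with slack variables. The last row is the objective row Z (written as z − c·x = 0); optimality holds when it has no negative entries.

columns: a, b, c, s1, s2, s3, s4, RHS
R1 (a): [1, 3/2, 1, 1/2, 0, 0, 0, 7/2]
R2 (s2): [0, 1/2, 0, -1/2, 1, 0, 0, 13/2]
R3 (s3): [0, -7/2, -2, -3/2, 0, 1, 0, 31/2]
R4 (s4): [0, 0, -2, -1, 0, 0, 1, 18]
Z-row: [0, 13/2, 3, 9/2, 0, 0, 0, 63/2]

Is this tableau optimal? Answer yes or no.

Every Z-row coefficient is ≥ 0, so the tableau is optimal.

yes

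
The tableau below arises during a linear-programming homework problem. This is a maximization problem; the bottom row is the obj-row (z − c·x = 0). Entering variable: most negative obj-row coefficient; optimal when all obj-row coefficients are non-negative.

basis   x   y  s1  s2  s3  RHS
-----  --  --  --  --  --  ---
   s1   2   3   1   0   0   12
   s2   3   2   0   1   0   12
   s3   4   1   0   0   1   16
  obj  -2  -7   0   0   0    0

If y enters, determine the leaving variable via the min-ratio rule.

Column y entries and ratios — s1: 12/3 = 4; s2: 12/2 = 6; s3: 16/1 = 16.
Smallest ratio is 4 in the row of s1, so s1 leaves.

s1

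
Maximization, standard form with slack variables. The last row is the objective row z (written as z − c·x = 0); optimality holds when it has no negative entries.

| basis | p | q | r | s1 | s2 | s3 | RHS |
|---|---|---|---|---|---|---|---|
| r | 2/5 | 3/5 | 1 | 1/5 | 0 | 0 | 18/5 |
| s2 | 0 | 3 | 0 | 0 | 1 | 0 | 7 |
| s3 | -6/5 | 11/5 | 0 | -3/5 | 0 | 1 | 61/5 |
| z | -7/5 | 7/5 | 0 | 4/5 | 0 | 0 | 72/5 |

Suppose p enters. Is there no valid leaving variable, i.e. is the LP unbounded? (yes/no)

Column p has positive entries in row(s) 1, so the ratio test bounds it — not unbounded.

no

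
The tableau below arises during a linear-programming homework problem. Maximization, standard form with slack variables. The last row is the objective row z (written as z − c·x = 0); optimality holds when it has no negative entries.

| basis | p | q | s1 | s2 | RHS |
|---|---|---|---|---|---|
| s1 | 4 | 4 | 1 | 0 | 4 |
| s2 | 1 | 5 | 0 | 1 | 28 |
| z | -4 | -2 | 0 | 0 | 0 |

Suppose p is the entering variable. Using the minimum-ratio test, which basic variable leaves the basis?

s1

Column p entries and ratios — s1: 4/4 = 1; s2: 28/1 = 28.
Smallest ratio is 1 in the row of s1, so s1 leaves.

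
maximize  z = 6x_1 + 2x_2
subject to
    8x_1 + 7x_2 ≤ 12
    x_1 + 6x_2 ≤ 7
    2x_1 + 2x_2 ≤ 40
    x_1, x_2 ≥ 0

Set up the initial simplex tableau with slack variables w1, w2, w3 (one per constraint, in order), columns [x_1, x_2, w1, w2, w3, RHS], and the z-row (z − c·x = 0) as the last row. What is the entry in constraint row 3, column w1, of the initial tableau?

Slack w1 belongs to constraint 1; its column is the unit vector e_1, so the entry in row 3 is 0.

0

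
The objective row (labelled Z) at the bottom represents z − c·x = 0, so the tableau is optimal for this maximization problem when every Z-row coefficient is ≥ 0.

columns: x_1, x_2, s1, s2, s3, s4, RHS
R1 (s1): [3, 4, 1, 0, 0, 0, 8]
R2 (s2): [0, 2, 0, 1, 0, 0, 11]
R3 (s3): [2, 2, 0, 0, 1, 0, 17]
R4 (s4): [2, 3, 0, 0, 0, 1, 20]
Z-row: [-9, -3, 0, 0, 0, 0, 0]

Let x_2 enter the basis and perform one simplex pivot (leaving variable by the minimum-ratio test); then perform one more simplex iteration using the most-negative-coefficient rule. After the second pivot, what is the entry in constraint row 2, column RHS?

11

Ratio test on column x_2 — row 1: 8/4 = 2; row 2: 11/2 = 11/2; row 3: 17/2 = 17/2; row 4: 20/3 = 20/3. Minimum is 2 at row 1 (s1 leaves); pivot element 4.
Divide row 1 by 4; eliminate column x_2 from the other rows.
Second iteration: most negative Z-row entry is -27/4 in column x_1, so x_1 enters.
Ratio test on column x_1 — row 1: 2/(3/4) = 8/3; row 2: entry -3/2 ≤ 0; row 3: 13/(1/2) = 26; row 4: entry -1/4 ≤ 0. Minimum is 8/3 at row 1 (x_2 leaves); pivot element 3/4.
Divide row 1 by 3/4; eliminate column x_1 from the other rows.
After both pivots, the entry at constraint row 2, column RHS is 11.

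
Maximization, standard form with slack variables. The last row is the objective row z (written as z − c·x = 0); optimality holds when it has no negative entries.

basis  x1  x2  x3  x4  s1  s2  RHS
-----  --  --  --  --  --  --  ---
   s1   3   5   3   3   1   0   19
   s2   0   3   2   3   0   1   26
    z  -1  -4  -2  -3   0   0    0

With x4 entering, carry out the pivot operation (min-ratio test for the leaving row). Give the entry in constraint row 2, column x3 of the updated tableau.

-1

Ratio test on column x4 — row 1: 19/3 = 19/3; row 2: 26/3 = 26/3. Minimum is 19/3 at row 1 (s1 leaves); pivot element 3.
Divide row 1 by 3; eliminate column x4 from the other rows.
Row 2 update in column x3: 2 − 3·1 = -1.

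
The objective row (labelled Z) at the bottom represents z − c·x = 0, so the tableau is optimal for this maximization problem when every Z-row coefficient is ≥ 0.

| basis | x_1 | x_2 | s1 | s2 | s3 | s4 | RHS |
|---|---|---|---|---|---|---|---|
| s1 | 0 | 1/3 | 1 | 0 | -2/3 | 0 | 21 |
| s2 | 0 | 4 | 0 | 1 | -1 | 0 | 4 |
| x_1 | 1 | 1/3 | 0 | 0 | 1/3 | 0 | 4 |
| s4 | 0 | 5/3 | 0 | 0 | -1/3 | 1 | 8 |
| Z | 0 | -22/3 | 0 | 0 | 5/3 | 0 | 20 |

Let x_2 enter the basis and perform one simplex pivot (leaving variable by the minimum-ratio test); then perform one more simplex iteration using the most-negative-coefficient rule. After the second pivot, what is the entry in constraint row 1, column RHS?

129/5

Ratio test on column x_2 — row 1: 21/(1/3) = 63; row 2: 4/4 = 1; row 3: 4/(1/3) = 12; row 4: 8/(5/3) = 24/5. Minimum is 1 at row 2 (s2 leaves); pivot element 4.
Divide row 2 by 4; eliminate column x_2 from the other rows.
Second iteration: most negative Z-row entry is -1/6 in column s3, so s3 enters.
Ratio test on column s3 — row 1: entry -7/12 ≤ 0; row 2: entry -1/4 ≤ 0; row 3: (11/3)/(5/12) = 44/5; row 4: (19/3)/(1/12) = 76. Minimum is 44/5 at row 3 (x_1 leaves); pivot element 5/12.
Divide row 3 by 5/12; eliminate column s3 from the other rows.
After both pivots, the entry at constraint row 1, column RHS is 129/5.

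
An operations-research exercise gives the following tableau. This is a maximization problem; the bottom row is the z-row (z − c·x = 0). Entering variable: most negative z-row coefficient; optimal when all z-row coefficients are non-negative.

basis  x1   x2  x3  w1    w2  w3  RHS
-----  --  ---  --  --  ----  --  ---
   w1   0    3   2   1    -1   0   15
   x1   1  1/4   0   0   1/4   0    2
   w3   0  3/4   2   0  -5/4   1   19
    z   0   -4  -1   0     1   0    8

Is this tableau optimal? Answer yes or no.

The z-row has a negative entry -4 in column x2, so it is not optimal.

no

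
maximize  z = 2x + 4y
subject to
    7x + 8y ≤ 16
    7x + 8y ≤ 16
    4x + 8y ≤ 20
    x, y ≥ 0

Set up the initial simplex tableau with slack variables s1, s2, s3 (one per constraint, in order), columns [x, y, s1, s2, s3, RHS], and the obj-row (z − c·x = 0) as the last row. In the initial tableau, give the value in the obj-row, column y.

The obj-row carries the negated objective coefficients: the y entry is -4.

-4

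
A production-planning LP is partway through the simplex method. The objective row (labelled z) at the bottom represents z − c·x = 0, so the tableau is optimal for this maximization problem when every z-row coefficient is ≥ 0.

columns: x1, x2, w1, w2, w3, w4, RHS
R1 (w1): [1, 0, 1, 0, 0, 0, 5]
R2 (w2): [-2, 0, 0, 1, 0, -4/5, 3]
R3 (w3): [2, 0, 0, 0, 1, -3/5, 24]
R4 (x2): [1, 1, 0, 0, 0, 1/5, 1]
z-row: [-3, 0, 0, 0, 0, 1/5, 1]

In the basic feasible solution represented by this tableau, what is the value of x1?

0

x1 is not in the basis, so in the current basic feasible solution x1 = 0.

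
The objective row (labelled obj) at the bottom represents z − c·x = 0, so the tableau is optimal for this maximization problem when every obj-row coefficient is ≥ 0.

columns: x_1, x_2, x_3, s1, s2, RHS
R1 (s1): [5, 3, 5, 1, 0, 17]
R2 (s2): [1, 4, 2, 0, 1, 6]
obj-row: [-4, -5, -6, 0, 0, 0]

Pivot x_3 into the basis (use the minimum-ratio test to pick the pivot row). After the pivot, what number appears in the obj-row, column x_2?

Ratio test on column x_3 — row 1: 17/5 = 17/5; row 2: 6/2 = 3. Minimum is 3 at row 2 (s2 leaves); pivot element 2.
Divide row 2 by 2; eliminate column x_3 from the other rows.
obj-row update in column x_2: -5 − (-6)·2 = 7.

7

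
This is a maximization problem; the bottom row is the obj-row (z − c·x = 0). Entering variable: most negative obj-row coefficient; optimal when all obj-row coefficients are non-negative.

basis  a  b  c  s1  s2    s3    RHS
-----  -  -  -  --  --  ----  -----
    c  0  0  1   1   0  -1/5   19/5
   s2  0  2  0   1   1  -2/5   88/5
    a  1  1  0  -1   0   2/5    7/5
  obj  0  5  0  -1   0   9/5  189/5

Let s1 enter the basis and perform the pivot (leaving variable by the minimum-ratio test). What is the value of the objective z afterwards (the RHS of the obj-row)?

208/5

Ratio test on column s1 — row 1: (19/5)/1 = 19/5; row 2: (88/5)/1 = 88/5; row 3: entry -1 ≤ 0. Minimum is 19/5 at row 1 (c leaves); pivot element 1.
Pivot on row 1; the obj-row RHS becomes 189/5 − (-1)·(19/5) = 208/5.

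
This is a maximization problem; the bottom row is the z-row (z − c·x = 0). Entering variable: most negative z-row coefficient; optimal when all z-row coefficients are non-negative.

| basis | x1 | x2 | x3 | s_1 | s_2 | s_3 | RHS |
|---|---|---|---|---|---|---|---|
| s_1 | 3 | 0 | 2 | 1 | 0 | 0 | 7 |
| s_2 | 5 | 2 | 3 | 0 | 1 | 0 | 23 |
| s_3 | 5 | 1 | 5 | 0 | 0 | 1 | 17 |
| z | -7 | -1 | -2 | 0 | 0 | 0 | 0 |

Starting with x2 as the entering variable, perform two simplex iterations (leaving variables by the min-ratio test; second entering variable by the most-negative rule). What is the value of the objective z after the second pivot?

Ratio test on column x2 — row 1: entry 0 ≤ 0; row 2: 23/2 = 23/2; row 3: 17/1 = 17. Minimum is 23/2 at row 2 (s_2 leaves); pivot element 2.
Pivot on row 2; the z-row RHS becomes 0 − (-1)·(23/2) = 23/2.
Next entering variable (most negative z-row entry -9/2): x1.
Ratio test on column x1 — row 1: 7/3 = 7/3; row 2: (23/2)/(5/2) = 23/5; row 3: (11/2)/(5/2) = 11/5. Minimum is 11/5 at row 3 (s_3 leaves); pivot element 5/2.
After the second pivot the z-row RHS is 23/2 − (-9/2)·(11/5) = 107/5.

107/5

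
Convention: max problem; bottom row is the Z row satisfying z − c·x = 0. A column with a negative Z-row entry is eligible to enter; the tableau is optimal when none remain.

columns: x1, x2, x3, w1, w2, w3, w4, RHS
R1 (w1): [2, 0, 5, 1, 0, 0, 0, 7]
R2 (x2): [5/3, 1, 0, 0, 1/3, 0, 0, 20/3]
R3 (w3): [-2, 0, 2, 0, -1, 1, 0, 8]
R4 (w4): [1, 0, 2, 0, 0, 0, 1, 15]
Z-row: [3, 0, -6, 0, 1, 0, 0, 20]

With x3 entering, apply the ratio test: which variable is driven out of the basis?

w1

Column x3 entries and ratios — w1: 7/5 = 7/5; x2: 0 ≤ 0, skip; w3: 8/2 = 4; w4: 15/2 = 15/2.
Smallest ratio is 7/5 in the row of w1, so w1 leaves.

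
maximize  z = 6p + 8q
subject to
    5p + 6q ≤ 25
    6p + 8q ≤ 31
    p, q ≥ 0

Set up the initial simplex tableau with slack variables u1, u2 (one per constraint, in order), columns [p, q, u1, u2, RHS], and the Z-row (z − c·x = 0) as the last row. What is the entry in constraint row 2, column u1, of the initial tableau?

0

Slack u1 belongs to constraint 1; its column is the unit vector e_1, so the entry in row 2 is 0.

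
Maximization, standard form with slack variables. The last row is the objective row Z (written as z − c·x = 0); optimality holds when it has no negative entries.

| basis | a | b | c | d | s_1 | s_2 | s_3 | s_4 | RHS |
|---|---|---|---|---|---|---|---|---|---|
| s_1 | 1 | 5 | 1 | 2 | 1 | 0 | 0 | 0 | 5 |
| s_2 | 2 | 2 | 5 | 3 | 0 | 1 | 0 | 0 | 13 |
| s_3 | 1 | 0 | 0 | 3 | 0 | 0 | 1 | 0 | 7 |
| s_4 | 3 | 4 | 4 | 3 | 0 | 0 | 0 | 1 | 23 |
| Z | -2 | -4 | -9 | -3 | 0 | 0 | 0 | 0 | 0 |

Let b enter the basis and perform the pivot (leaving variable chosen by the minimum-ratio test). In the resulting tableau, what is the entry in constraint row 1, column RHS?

Ratio test on column b — row 1: 5/5 = 1; row 2: 13/2 = 13/2; row 3: entry 0 ≤ 0; row 4: 23/4 = 23/4. Minimum is 1 at row 1 (s_1 leaves); pivot element 5.
Divide row 1 by 5; eliminate column b from the other rows.
In the new row 1, the RHS entry is the old entry divided by the pivot: 5/5 = 1.

1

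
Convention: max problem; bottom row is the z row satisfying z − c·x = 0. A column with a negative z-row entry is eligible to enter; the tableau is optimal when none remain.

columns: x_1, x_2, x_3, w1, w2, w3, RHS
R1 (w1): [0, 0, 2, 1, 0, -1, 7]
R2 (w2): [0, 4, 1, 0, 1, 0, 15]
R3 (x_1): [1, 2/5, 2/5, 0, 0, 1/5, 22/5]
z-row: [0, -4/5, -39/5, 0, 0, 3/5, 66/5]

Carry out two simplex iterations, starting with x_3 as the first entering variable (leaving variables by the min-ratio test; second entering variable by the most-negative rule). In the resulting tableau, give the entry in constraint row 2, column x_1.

-5/4

Ratio test on column x_3 — row 1: 7/2 = 7/2; row 2: 15/1 = 15; row 3: (22/5)/(2/5) = 11. Minimum is 7/2 at row 1 (w1 leaves); pivot element 2.
Divide row 1 by 2; eliminate column x_3 from the other rows.
Second iteration: most negative z-row entry is -33/10 in column w3, so w3 enters.
Ratio test on column w3 — row 1: entry -1/2 ≤ 0; row 2: (23/2)/(1/2) = 23; row 3: 3/(2/5) = 15/2. Minimum is 15/2 at row 3 (x_1 leaves); pivot element 2/5.
Divide row 3 by 2/5; eliminate column w3 from the other rows.
After both pivots, the entry at constraint row 2, column x_1 is -5/4.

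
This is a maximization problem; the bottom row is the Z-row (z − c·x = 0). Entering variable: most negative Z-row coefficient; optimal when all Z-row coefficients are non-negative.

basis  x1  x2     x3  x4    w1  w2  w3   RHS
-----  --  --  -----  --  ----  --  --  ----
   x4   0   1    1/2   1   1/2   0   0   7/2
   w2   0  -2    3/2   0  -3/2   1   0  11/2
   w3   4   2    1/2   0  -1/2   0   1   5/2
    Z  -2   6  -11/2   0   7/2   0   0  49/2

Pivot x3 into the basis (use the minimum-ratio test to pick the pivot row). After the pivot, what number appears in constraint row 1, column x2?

5/3

Ratio test on column x3 — row 1: (7/2)/(1/2) = 7; row 2: (11/2)/(3/2) = 11/3; row 3: (5/2)/(1/2) = 5. Minimum is 11/3 at row 2 (w2 leaves); pivot element 3/2.
Divide row 2 by 3/2; eliminate column x3 from the other rows.
Row 1 update in column x2: 1 − (1/2)·(-4/3) = 5/3.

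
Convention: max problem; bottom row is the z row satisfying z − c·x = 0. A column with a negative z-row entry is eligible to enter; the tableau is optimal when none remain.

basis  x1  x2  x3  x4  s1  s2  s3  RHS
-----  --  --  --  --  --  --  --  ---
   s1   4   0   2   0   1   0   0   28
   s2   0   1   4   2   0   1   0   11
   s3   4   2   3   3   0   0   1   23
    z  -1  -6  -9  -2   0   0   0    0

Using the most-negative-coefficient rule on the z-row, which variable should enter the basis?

x3

Negative z-row entries: x1: -1, x2: -6, x3: -9, x4: -2.
The most negative is -9 in column x3, so x3 enters.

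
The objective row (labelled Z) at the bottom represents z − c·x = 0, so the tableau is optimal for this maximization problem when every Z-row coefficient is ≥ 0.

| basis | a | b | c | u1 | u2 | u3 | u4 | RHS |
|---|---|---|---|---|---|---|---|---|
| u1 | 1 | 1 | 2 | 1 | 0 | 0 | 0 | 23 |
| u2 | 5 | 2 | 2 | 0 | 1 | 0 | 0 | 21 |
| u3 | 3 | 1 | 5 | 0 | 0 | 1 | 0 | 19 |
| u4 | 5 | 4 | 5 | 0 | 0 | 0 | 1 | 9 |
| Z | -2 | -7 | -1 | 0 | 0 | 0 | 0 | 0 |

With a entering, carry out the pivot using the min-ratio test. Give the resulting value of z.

18/5

Ratio test on column a — row 1: 23/1 = 23; row 2: 21/5 = 21/5; row 3: 19/3 = 19/3; row 4: 9/5 = 9/5. Minimum is 9/5 at row 4 (u4 leaves); pivot element 5.
Pivot on row 4; the Z-row RHS becomes 0 − (-2)·(9/5) = 18/5.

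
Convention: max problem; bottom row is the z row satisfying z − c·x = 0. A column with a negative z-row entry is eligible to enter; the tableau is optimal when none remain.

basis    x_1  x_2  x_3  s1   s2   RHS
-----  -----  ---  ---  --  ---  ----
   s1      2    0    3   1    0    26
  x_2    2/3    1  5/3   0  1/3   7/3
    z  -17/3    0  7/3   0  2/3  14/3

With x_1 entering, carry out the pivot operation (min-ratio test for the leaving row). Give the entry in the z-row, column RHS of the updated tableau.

Ratio test on column x_1 — row 1: 26/2 = 13; row 2: (7/3)/(2/3) = 7/2. Minimum is 7/2 at row 2 (x_2 leaves); pivot element 2/3.
Divide row 2 by 2/3; eliminate column x_1 from the other rows.
z-row update in column RHS: 14/3 − (-17/3)·(7/2) = 49/2.

49/2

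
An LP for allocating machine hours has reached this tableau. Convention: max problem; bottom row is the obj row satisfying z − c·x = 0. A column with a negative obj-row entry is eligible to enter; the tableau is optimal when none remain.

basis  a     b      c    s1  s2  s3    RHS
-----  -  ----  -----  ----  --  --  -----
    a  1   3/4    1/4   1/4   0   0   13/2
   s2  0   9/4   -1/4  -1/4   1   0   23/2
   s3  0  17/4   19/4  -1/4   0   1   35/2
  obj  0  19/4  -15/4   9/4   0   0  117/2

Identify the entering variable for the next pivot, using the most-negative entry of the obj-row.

c

Negative obj-row entries: c: -15/4.
The most negative is -15/4 in column c, so c enters.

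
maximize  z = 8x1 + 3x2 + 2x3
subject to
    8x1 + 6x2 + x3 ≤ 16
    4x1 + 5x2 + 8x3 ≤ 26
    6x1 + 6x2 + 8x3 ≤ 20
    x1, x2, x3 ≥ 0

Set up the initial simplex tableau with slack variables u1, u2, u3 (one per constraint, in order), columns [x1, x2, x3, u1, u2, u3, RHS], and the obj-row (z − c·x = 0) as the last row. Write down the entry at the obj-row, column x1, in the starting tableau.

The obj-row carries the negated objective coefficients: the x1 entry is -8.

-8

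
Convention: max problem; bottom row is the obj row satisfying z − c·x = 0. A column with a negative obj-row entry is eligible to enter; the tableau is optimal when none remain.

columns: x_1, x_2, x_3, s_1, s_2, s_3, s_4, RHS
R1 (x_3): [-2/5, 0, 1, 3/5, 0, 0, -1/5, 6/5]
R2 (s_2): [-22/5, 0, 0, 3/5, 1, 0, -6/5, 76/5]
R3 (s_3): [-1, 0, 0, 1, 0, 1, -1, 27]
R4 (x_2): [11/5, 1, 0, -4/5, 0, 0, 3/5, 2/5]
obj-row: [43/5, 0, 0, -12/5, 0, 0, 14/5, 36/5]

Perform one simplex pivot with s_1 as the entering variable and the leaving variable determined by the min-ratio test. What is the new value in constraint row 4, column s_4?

Ratio test on column s_1 — row 1: (6/5)/(3/5) = 2; row 2: (76/5)/(3/5) = 76/3; row 3: 27/1 = 27; row 4: entry -4/5 ≤ 0. Minimum is 2 at row 1 (x_3 leaves); pivot element 3/5.
Divide row 1 by 3/5; eliminate column s_1 from the other rows.
Row 4 update in column s_4: 3/5 − (-4/5)·(-1/3) = 1/3.

1/3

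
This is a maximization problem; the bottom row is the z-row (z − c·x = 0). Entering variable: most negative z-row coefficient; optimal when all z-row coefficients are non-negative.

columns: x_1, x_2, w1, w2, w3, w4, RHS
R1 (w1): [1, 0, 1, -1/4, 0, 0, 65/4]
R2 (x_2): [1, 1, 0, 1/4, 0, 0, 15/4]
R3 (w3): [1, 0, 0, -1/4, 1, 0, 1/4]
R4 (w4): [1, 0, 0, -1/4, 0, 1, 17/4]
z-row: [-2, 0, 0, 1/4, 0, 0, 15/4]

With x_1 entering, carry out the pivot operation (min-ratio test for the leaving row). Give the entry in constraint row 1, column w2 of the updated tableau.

0

Ratio test on column x_1 — row 1: (65/4)/1 = 65/4; row 2: (15/4)/1 = 15/4; row 3: (1/4)/1 = 1/4; row 4: (17/4)/1 = 17/4. Minimum is 1/4 at row 3 (w3 leaves); pivot element 1.
Divide row 3 by 1; eliminate column x_1 from the other rows.
Row 1 update in column w2: -1/4 − 1·(-1/4) = 0.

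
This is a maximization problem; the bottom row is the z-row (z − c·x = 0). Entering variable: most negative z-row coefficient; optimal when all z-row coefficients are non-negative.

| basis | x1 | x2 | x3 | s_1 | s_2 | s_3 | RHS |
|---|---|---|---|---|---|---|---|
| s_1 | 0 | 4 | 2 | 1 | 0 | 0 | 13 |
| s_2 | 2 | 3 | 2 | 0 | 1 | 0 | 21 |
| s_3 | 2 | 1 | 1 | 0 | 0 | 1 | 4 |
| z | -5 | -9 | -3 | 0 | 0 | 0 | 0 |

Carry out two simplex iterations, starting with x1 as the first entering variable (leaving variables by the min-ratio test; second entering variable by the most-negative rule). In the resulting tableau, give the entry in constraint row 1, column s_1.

Ratio test on column x1 — row 1: entry 0 ≤ 0; row 2: 21/2 = 21/2; row 3: 4/2 = 2. Minimum is 2 at row 3 (s_3 leaves); pivot element 2.
Divide row 3 by 2; eliminate column x1 from the other rows.
Second iteration: most negative z-row entry is -13/2 in column x2, so x2 enters.
Ratio test on column x2 — row 1: 13/4 = 13/4; row 2: 17/2 = 17/2; row 3: 2/(1/2) = 4. Minimum is 13/4 at row 1 (s_1 leaves); pivot element 4.
Divide row 1 by 4; eliminate column x2 from the other rows.
After both pivots, the entry at constraint row 1, column s_1 is 1/4.

1/4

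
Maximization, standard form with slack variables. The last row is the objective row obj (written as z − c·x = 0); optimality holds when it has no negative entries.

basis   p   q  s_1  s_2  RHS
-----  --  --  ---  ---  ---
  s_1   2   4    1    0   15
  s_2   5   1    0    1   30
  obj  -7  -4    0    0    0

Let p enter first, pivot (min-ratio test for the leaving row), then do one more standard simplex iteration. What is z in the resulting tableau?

265/6

Ratio test on column p — row 1: 15/2 = 15/2; row 2: 30/5 = 6. Minimum is 6 at row 2 (s_2 leaves); pivot element 5.
Pivot on row 2; the obj-row RHS becomes 0 − (-7)·6 = 42.
Next entering variable (most negative obj-row entry -13/5): q.
Ratio test on column q — row 1: 3/(18/5) = 5/6; row 2: 6/(1/5) = 30. Minimum is 5/6 at row 1 (s_1 leaves); pivot element 18/5.
After the second pivot the obj-row RHS is 42 − (-13/5)·(5/6) = 265/6.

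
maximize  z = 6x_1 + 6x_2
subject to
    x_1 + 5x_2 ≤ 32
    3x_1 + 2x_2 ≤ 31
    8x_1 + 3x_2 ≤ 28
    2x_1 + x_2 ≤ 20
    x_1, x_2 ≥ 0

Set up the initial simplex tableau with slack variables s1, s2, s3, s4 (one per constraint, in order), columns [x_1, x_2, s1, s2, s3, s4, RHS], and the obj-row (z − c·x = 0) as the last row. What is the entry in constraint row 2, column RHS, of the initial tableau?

The RHS of constraint 2 is b_2 = 31.

31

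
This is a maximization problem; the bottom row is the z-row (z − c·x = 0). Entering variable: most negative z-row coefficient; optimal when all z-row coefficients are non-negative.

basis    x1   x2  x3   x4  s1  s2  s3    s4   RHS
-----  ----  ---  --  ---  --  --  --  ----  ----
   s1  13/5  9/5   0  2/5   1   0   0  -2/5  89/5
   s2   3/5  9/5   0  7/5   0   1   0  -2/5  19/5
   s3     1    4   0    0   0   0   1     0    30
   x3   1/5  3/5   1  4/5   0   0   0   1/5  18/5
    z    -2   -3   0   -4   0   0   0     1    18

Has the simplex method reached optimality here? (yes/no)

no

The z-row has a negative entry -4 in column x4, so it is not optimal.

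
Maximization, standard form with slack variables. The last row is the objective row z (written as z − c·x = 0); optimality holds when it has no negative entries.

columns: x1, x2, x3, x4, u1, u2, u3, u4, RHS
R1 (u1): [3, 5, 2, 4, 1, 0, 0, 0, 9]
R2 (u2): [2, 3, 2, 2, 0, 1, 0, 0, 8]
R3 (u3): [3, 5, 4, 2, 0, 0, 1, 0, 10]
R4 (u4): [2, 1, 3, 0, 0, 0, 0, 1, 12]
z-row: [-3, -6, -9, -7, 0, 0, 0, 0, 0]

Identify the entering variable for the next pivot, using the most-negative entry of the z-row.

Negative z-row entries: x1: -3, x2: -6, x3: -9, x4: -7.
The most negative is -9 in column x3, so x3 enters.

x3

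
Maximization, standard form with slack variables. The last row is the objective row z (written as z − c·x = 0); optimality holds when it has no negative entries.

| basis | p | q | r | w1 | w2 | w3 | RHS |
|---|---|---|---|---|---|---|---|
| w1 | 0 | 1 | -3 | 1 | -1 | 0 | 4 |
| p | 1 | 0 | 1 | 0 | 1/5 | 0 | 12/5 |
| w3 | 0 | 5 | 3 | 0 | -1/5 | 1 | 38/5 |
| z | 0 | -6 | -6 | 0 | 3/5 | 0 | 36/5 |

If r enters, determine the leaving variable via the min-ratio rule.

Column r entries and ratios — w1: -3 ≤ 0, skip; p: (12/5)/1 = 12/5; w3: (38/5)/3 = 38/15.
Smallest ratio is 12/5 in the row of p, so p leaves.

p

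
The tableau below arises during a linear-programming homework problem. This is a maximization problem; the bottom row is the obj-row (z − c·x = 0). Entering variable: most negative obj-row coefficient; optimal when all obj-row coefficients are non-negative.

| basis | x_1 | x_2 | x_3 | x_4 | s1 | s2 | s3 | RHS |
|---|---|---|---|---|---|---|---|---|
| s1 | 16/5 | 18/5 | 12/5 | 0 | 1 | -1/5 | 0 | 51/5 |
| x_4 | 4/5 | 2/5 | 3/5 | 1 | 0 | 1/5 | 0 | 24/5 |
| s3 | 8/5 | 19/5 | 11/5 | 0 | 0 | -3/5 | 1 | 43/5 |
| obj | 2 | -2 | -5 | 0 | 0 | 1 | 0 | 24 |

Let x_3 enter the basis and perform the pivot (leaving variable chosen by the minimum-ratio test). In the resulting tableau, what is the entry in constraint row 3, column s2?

Ratio test on column x_3 — row 1: (51/5)/(12/5) = 17/4; row 2: (24/5)/(3/5) = 8; row 3: (43/5)/(11/5) = 43/11. Minimum is 43/11 at row 3 (s3 leaves); pivot element 11/5.
Divide row 3 by 11/5; eliminate column x_3 from the other rows.
In the new row 3, the s2 entry is the old entry divided by the pivot: (-3/5)/(11/5) = -3/11.

-3/11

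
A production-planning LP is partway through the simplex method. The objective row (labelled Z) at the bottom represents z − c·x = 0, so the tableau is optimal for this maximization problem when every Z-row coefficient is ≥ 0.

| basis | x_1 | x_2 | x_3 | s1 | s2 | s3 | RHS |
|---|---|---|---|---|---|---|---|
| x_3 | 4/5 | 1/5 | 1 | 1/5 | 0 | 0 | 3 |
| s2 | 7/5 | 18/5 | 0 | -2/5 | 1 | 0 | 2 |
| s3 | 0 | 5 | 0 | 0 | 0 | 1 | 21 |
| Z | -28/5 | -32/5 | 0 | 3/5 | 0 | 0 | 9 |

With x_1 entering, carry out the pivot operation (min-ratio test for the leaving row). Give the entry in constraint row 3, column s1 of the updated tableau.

Ratio test on column x_1 — row 1: 3/(4/5) = 15/4; row 2: 2/(7/5) = 10/7; row 3: entry 0 ≤ 0. Minimum is 10/7 at row 2 (s2 leaves); pivot element 7/5.
Divide row 2 by 7/5; eliminate column x_1 from the other rows.
Row 3 update in column s1: 0 − 0·(-2/7) = 0.

0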